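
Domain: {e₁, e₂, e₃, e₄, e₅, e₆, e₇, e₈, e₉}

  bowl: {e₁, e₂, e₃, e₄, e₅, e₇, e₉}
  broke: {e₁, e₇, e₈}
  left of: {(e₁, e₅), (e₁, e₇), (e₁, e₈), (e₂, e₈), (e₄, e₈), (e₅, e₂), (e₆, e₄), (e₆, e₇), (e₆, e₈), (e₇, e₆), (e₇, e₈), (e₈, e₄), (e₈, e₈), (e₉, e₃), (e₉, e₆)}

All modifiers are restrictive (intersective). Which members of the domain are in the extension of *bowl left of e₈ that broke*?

⟦left of e₈⟧ = {x : ⟨x, e₈⟩ ∈ ⟦left of⟧} = {e₁, e₂, e₄, e₆, e₇, e₈}
⟦that broke⟧ = ⟦broke⟧ = {e₁, e₇, e₈}
⟦bowl⟧ = {e₁, e₂, e₃, e₄, e₅, e₇, e₉}
… ∩ ⟦left of e₈⟧ = {e₁, e₂, e₃, e₄, e₅, e₇, e₉} ∩ {e₁, e₂, e₄, e₆, e₇, e₈} = {e₁, e₂, e₄, e₇}
… ∩ ⟦that broke⟧ = {e₁, e₂, e₄, e₇} ∩ {e₁, e₇, e₈} = {e₁, e₇}
So ⟦bowl left of e₈ that broke⟧ = {e₁, e₇}.

{e₁, e₇}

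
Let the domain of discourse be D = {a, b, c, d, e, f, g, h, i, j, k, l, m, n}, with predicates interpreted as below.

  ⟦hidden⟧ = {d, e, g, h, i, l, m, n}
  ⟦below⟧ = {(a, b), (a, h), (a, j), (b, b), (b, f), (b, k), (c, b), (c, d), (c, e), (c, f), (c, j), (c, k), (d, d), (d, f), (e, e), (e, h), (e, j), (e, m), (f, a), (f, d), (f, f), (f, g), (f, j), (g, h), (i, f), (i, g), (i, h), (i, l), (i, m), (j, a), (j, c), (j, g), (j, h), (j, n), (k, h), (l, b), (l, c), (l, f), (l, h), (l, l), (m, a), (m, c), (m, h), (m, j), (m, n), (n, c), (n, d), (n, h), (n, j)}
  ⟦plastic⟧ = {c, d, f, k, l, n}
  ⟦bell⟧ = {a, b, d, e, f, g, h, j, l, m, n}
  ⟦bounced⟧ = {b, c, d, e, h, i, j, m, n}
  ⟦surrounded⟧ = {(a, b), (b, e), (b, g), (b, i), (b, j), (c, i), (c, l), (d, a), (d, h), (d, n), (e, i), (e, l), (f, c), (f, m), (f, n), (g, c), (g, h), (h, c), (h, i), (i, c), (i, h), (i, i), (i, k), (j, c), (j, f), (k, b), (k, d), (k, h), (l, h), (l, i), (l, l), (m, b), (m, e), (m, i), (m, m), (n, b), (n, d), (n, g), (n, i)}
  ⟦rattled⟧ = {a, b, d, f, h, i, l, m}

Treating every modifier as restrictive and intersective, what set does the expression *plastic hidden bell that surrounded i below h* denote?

{l, n}

⟦that surrounded i⟧ = {x : ⟨x, i⟩ ∈ ⟦surrounded⟧} = {b, c, e, h, i, l, m, n}
⟦below h⟧ = {x : ⟨x, h⟩ ∈ ⟦below⟧} = {a, e, g, i, j, k, l, m, n}
⟦bell⟧ = {a, b, d, e, f, g, h, j, l, m, n}
… ∩ ⟦that surrounded i⟧ = {a, b, d, e, f, g, h, j, l, m, n} ∩ {b, c, e, h, i, l, m, n} = {b, e, h, l, m, n}
… ∩ ⟦below h⟧ = {b, e, h, l, m, n} ∩ {a, e, g, i, j, k, l, m, n} = {e, l, m, n}
… ∩ ⟦plastic⟧ = {e, l, m, n} ∩ {c, d, f, k, l, n} = {l, n}
… ∩ ⟦hidden⟧ = {l, n} ∩ {d, e, g, h, i, l, m, n} = {l, n}
So ⟦plastic hidden bell that surrounded i below h⟧ = {l, n}.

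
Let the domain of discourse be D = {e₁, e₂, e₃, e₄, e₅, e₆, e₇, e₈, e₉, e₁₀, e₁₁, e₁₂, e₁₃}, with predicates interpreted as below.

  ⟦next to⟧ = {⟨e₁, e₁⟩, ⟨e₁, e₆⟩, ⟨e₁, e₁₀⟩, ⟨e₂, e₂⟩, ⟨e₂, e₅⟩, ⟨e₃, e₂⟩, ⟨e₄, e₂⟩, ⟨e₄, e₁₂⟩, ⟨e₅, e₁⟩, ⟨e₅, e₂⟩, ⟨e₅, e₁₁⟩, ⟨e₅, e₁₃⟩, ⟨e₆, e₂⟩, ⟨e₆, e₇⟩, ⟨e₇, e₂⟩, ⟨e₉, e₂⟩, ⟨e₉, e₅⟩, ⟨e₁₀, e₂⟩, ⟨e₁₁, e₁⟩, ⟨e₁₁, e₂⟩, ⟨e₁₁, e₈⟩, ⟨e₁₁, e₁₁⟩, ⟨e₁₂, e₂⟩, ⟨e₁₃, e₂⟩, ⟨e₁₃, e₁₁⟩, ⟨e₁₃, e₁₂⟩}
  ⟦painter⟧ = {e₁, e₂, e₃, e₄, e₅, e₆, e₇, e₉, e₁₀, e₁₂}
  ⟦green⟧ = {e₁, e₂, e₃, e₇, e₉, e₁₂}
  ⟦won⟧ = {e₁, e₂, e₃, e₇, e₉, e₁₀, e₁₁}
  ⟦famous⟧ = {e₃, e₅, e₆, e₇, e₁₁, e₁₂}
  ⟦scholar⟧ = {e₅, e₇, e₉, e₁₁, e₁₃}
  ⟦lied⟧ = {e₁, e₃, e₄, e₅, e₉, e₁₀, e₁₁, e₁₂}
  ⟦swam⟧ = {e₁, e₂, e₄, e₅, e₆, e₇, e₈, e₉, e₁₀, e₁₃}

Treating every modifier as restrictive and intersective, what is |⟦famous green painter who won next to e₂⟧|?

2

⟦who won⟧ = ⟦won⟧ = {e₁, e₂, e₃, e₇, e₉, e₁₀, e₁₁}
⟦next to e₂⟧ = {x : ⟨x, e₂⟩ ∈ ⟦next to⟧} = {e₂, e₃, e₄, e₅, e₆, e₇, e₉, e₁₀, e₁₁, e₁₂, e₁₃}
⟦painter⟧ = {e₁, e₂, e₃, e₄, e₅, e₆, e₇, e₉, e₁₀, e₁₂}
… ∩ ⟦who won⟧ = {e₁, e₂, e₃, e₄, e₅, e₆, e₇, e₉, e₁₀, e₁₂} ∩ {e₁, e₂, e₃, e₇, e₉, e₁₀, e₁₁} = {e₁, e₂, e₃, e₇, e₉, e₁₀}
… ∩ ⟦next to e₂⟧ = {e₁, e₂, e₃, e₇, e₉, e₁₀} ∩ {e₂, e₃, e₄, e₅, e₆, e₇, e₉, e₁₀, e₁₁, e₁₂, e₁₃} = {e₂, e₃, e₇, e₉, e₁₀}
… ∩ ⟦famous⟧ = {e₂, e₃, e₇, e₉, e₁₀} ∩ {e₃, e₅, e₆, e₇, e₁₁, e₁₂} = {e₃, e₇}
… ∩ ⟦green⟧ = {e₃, e₇} ∩ {e₁, e₂, e₃, e₇, e₉, e₁₂} = {e₃, e₇}
⟦famous green painter who won next to e₂⟧ = {e₃, e₇}, so the cardinality is 2.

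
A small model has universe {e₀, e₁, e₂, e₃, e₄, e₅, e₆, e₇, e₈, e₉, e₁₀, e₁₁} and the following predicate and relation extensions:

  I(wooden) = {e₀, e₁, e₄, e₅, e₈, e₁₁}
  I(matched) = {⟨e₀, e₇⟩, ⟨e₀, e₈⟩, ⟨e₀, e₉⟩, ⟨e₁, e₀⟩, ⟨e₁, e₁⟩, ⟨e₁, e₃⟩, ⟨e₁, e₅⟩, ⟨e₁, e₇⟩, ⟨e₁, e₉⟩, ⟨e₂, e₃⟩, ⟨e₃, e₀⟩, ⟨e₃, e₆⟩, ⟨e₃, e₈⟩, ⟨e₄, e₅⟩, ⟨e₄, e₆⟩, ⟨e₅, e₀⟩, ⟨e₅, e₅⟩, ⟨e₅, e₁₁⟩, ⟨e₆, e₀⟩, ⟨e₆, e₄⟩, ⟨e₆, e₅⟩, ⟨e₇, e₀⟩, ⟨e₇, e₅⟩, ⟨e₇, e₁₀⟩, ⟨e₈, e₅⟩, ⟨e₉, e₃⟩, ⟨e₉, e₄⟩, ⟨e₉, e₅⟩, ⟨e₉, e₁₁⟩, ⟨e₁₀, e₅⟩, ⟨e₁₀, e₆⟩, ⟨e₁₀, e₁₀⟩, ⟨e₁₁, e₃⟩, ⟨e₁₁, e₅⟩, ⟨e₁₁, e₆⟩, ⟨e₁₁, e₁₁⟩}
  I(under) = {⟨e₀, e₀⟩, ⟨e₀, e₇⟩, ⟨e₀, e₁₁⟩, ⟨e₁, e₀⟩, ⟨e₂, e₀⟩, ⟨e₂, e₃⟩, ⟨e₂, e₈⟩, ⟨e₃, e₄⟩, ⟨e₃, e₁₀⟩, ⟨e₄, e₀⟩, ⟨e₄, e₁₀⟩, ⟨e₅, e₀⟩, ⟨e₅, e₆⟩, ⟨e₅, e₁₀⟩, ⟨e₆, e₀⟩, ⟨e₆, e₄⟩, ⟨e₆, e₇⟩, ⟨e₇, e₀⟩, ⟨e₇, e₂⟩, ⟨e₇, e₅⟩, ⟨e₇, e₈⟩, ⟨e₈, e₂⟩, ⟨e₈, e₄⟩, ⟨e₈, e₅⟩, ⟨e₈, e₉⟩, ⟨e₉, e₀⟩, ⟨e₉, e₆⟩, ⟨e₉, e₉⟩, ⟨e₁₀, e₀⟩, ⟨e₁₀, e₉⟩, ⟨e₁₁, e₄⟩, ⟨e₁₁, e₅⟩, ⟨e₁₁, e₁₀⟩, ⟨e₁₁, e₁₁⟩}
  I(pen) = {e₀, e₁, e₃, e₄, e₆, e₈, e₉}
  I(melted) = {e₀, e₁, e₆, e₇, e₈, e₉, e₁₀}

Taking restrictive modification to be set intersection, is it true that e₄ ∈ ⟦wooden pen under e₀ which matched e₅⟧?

yes

⟦under e₀⟧ = {x : ⟨x, e₀⟩ ∈ ⟦under⟧} = {e₀, e₁, e₂, e₄, e₅, e₆, e₇, e₉, e₁₀}
⟦which matched e₅⟧ = {x : ⟨x, e₅⟩ ∈ ⟦matched⟧} = {e₁, e₄, e₅, e₆, e₇, e₈, e₉, e₁₀, e₁₁}
⟦pen⟧ = {e₀, e₁, e₃, e₄, e₆, e₈, e₉}
… ∩ ⟦under e₀⟧ = {e₀, e₁, e₃, e₄, e₆, e₈, e₉} ∩ {e₀, e₁, e₂, e₄, e₅, e₆, e₇, e₉, e₁₀} = {e₀, e₁, e₄, e₆, e₉}
… ∩ ⟦which matched e₅⟧ = {e₀, e₁, e₄, e₆, e₉} ∩ {e₁, e₄, e₅, e₆, e₇, e₈, e₉, e₁₀, e₁₁} = {e₁, e₄, e₆, e₉}
… ∩ ⟦wooden⟧ = {e₁, e₄, e₆, e₉} ∩ {e₀, e₁, e₄, e₅, e₈, e₁₁} = {e₁, e₄}
⟦wooden pen under e₀ which matched e₅⟧ = {e₁, e₄}; e₄ ∈ this set.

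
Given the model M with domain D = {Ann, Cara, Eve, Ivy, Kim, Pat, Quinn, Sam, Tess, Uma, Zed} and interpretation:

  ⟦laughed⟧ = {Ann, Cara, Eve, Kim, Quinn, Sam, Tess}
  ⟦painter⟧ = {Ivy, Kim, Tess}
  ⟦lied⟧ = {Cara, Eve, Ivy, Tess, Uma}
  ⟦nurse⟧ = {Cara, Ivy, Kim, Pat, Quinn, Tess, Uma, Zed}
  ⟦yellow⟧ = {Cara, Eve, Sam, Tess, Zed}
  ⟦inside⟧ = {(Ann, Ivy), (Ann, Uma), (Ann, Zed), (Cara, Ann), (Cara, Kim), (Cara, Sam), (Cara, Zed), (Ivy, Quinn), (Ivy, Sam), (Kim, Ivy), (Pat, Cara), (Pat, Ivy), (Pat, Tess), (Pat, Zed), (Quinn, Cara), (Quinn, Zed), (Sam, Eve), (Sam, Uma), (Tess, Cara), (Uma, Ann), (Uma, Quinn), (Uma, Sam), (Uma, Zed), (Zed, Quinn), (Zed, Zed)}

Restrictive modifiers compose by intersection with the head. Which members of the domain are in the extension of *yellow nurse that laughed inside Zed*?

{Cara}

⟦that laughed⟧ = ⟦laughed⟧ = {Ann, Cara, Eve, Kim, Quinn, Sam, Tess}
⟦inside Zed⟧ = {x : ⟨x, Zed⟩ ∈ ⟦inside⟧} = {Ann, Cara, Pat, Quinn, Uma, Zed}
⟦nurse⟧ = {Cara, Ivy, Kim, Pat, Quinn, Tess, Uma, Zed}
… ∩ ⟦that laughed⟧ = {Cara, Ivy, Kim, Pat, Quinn, Tess, Uma, Zed} ∩ {Ann, Cara, Eve, Kim, Quinn, Sam, Tess} = {Cara, Kim, Quinn, Tess}
… ∩ ⟦inside Zed⟧ = {Cara, Kim, Quinn, Tess} ∩ {Ann, Cara, Pat, Quinn, Uma, Zed} = {Cara, Quinn}
… ∩ ⟦yellow⟧ = {Cara, Quinn} ∩ {Cara, Eve, Sam, Tess, Zed} = {Cara}
So ⟦yellow nurse that laughed inside Zed⟧ = {Cara}.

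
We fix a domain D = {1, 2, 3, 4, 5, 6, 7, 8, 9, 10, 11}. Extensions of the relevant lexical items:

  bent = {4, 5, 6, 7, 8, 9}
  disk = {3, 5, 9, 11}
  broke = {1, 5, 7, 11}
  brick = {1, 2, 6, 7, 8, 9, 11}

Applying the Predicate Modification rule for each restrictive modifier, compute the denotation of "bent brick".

⟦brick⟧ = {1, 2, 6, 7, 8, 9, 11}
… ∩ ⟦bent⟧ = {1, 2, 6, 7, 8, 9, 11} ∩ {4, 5, 6, 7, 8, 9} = {6, 7, 8, 9}
So ⟦bent brick⟧ = {6, 7, 8, 9}.

{6, 7, 8, 9}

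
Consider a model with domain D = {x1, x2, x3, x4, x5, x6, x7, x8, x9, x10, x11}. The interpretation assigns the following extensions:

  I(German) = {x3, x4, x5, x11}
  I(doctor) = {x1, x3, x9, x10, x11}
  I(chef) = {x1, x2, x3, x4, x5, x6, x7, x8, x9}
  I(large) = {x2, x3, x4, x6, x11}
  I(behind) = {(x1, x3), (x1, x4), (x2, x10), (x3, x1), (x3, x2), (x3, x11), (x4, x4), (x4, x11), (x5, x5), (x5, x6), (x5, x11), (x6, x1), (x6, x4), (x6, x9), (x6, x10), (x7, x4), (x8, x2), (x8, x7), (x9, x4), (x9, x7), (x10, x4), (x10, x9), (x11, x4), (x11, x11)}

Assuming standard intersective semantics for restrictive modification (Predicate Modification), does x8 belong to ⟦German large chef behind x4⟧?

⟦behind x4⟧ = {x : ⟨x, x4⟩ ∈ ⟦behind⟧} = {x1, x4, x6, x7, x9, x10, x11}
⟦chef⟧ = {x1, x2, x3, x4, x5, x6, x7, x8, x9}
… ∩ ⟦behind x4⟧ = {x1, x2, x3, x4, x5, x6, x7, x8, x9} ∩ {x1, x4, x6, x7, x9, x10, x11} = {x1, x4, x6, x7, x9}
… ∩ ⟦German⟧ = {x1, x4, x6, x7, x9} ∩ {x3, x4, x5, x11} = {x4}
… ∩ ⟦large⟧ = {x4} ∩ {x2, x3, x4, x6, x11} = {x4}
⟦German large chef behind x4⟧ = {x4}; x8 ∉ this set.

no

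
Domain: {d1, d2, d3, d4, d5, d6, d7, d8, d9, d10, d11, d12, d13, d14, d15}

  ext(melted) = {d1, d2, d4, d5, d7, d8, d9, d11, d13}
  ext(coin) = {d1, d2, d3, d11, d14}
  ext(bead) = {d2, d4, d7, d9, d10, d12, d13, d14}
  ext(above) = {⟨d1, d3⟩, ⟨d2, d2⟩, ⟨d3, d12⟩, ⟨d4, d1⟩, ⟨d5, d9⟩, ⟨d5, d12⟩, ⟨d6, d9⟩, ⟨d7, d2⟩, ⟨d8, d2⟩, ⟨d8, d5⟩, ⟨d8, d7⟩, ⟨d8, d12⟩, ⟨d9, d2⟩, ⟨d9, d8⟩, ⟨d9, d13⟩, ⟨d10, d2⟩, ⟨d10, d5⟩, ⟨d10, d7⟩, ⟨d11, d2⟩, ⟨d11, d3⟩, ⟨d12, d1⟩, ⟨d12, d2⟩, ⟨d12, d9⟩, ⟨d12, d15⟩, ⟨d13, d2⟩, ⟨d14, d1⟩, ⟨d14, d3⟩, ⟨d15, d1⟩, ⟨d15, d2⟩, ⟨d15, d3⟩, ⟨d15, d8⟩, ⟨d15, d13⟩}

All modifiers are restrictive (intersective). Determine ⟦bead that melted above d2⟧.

⟦that melted⟧ = ⟦melted⟧ = {d1, d2, d4, d5, d7, d8, d9, d11, d13}
⟦above d2⟧ = {x : ⟨x, d2⟩ ∈ ⟦above⟧} = {d2, d7, d8, d9, d10, d11, d12, d13, d15}
⟦bead⟧ = {d2, d4, d7, d9, d10, d12, d13, d14}
… ∩ ⟦that melted⟧ = {d2, d4, d7, d9, d10, d12, d13, d14} ∩ {d1, d2, d4, d5, d7, d8, d9, d11, d13} = {d2, d4, d7, d9, d13}
… ∩ ⟦above d2⟧ = {d2, d4, d7, d9, d13} ∩ {d2, d7, d8, d9, d10, d11, d12, d13, d15} = {d2, d7, d9, d13}
So ⟦bead that melted above d2⟧ = {d2, d7, d9, d13}.

{d2, d7, d9, d13}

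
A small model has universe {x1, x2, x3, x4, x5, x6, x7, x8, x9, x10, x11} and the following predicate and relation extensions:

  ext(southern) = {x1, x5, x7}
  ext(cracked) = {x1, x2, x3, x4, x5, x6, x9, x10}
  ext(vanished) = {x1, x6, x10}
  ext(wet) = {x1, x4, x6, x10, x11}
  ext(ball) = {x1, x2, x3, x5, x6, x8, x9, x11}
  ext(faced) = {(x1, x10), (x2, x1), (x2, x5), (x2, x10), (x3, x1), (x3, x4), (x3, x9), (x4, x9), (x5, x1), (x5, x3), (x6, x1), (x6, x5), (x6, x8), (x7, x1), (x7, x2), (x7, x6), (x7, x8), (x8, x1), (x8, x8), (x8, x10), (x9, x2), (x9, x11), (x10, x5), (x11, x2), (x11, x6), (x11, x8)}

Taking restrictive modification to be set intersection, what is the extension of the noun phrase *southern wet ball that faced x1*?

{ }

⟦that faced x1⟧ = {x : ⟨x, x1⟩ ∈ ⟦faced⟧} = {x2, x3, x5, x6, x7, x8}
⟦ball⟧ = {x1, x2, x3, x5, x6, x8, x9, x11}
… ∩ ⟦that faced x1⟧ = {x1, x2, x3, x5, x6, x8, x9, x11} ∩ {x2, x3, x5, x6, x7, x8} = {x2, x3, x5, x6, x8}
… ∩ ⟦southern⟧ = {x2, x3, x5, x6, x8} ∩ {x1, x5, x7} = {x5}
… ∩ ⟦wet⟧ = {x5} ∩ {x1, x4, x6, x10, x11} = ∅
So ⟦southern wet ball that faced x1⟧ = { }.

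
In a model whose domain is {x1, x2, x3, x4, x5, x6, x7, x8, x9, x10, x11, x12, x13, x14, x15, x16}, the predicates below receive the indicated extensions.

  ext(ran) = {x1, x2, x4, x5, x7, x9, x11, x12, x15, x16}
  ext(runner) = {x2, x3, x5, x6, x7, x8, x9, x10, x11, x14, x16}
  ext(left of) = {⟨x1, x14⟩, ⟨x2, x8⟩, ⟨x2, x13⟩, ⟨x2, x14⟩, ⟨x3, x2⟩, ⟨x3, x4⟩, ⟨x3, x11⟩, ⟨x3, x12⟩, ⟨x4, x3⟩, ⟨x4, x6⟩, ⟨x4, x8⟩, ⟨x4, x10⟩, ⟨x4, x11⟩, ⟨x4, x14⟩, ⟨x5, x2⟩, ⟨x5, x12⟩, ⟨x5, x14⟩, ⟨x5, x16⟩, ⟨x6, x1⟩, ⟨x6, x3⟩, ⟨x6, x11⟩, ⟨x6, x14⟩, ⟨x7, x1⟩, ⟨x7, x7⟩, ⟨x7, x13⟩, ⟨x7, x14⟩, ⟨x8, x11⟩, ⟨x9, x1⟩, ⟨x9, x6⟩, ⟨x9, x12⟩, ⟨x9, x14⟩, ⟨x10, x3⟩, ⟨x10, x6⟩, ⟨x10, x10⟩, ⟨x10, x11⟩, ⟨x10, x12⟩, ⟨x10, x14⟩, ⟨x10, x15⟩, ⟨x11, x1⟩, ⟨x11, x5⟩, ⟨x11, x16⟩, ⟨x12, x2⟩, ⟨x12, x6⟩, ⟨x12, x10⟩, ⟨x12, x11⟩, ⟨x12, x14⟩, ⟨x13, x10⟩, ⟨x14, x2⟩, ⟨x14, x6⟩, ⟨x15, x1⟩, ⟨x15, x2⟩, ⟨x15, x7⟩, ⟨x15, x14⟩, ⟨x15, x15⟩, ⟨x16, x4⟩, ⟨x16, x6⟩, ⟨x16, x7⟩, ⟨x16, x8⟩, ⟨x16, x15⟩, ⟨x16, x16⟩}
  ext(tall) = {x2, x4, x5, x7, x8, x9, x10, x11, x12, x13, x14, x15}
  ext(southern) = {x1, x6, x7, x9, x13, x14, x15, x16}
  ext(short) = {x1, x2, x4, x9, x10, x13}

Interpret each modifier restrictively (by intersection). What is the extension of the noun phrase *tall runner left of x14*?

⟦left of x14⟧ = {x : ⟨x, x14⟩ ∈ ⟦left of⟧} = {x1, x2, x4, x5, x6, x7, x9, x10, x12, x15}
⟦runner⟧ = {x2, x3, x5, x6, x7, x8, x9, x10, x11, x14, x16}
… ∩ ⟦left of x14⟧ = {x2, x3, x5, x6, x7, x8, x9, x10, x11, x14, x16} ∩ {x1, x2, x4, x5, x6, x7, x9, x10, x12, x15} = {x2, x5, x6, x7, x9, x10}
… ∩ ⟦tall⟧ = {x2, x5, x6, x7, x9, x10} ∩ {x2, x4, x5, x7, x8, x9, x10, x11, x12, x13, x14, x15} = {x2, x5, x7, x9, x10}
So ⟦tall runner left of x14⟧ = {x2, x5, x7, x9, x10}.

{x2, x5, x7, x9, x10}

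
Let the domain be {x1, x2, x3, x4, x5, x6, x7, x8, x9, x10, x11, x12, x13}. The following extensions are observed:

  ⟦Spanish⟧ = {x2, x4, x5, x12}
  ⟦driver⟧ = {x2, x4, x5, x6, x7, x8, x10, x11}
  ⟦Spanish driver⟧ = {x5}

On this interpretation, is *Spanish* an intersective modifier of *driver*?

no

⟦Spanish⟧ ∩ ⟦driver⟧ = {x2, x4, x5, x12} ∩ {x2, x4, x5, x6, x7, x8, x10, x11} = {x2, x4, x5}
Observed ⟦Spanish driver⟧ = {x5}.
These differ, so the modifier is not intersective in this model.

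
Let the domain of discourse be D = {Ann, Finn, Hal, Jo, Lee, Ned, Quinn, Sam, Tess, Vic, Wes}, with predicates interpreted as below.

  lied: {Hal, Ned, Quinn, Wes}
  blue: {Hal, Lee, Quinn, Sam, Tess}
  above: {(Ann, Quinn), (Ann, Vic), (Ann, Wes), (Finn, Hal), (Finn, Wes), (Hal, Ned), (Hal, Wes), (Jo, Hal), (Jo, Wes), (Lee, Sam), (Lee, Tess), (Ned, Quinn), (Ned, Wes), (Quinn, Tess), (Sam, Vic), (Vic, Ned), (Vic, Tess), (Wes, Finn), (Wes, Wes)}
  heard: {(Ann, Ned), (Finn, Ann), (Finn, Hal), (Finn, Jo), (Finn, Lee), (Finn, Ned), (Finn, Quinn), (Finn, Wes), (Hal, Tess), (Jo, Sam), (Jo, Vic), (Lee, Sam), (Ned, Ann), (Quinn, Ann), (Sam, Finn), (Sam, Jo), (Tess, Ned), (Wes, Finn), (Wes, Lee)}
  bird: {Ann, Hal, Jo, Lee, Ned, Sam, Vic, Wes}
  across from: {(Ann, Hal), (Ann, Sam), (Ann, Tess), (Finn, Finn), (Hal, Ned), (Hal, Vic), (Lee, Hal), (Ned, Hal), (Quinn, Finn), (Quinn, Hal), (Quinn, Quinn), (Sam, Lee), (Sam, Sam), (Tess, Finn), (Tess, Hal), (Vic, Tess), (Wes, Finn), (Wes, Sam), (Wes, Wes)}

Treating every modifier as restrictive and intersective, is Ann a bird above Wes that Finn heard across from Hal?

yes

⟦above Wes⟧ = {x : ⟨x, Wes⟩ ∈ ⟦above⟧} = {Ann, Finn, Hal, Jo, Ned, Wes}
⟦that Finn heard⟧ = {x : ⟨Finn, x⟩ ∈ ⟦heard⟧} = {Ann, Hal, Jo, Lee, Ned, Quinn, Wes}
⟦across from Hal⟧ = {x : ⟨x, Hal⟩ ∈ ⟦across from⟧} = {Ann, Lee, Ned, Quinn, Tess}
⟦bird⟧ = {Ann, Hal, Jo, Lee, Ned, Sam, Vic, Wes}
… ∩ ⟦above Wes⟧ = {Ann, Hal, Jo, Lee, Ned, Sam, Vic, Wes} ∩ {Ann, Finn, Hal, Jo, Ned, Wes} = {Ann, Hal, Jo, Ned, Wes}
… ∩ ⟦that Finn heard⟧ = {Ann, Hal, Jo, Ned, Wes} ∩ {Ann, Hal, Jo, Lee, Ned, Quinn, Wes} = {Ann, Hal, Jo, Ned, Wes}
… ∩ ⟦across from Hal⟧ = {Ann, Hal, Jo, Ned, Wes} ∩ {Ann, Lee, Ned, Quinn, Tess} = {Ann, Ned}
⟦bird above Wes that Finn heard across from Hal⟧ = {Ann, Ned}; Ann ∈ this set.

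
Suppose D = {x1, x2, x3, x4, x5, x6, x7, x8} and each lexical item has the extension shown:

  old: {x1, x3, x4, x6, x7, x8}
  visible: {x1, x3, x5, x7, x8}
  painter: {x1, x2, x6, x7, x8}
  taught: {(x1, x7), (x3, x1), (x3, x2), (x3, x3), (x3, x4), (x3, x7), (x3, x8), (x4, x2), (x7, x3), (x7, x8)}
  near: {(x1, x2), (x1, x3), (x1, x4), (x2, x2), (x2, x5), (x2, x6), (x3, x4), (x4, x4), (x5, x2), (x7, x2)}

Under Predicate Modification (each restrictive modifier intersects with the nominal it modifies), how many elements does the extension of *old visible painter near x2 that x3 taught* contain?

⟦near x2⟧ = {x : ⟨x, x2⟩ ∈ ⟦near⟧} = {x1, x2, x5, x7}
⟦that x3 taught⟧ = {x : ⟨x3, x⟩ ∈ ⟦taught⟧} = {x1, x2, x3, x4, x7, x8}
⟦painter⟧ = {x1, x2, x6, x7, x8}
… ∩ ⟦near x2⟧ = {x1, x2, x6, x7, x8} ∩ {x1, x2, x5, x7} = {x1, x2, x7}
… ∩ ⟦that x3 taught⟧ = {x1, x2, x7} ∩ {x1, x2, x3, x4, x7, x8} = {x1, x2, x7}
… ∩ ⟦old⟧ = {x1, x2, x7} ∩ {x1, x3, x4, x6, x7, x8} = {x1, x7}
… ∩ ⟦visible⟧ = {x1, x7} ∩ {x1, x3, x5, x7, x8} = {x1, x7}
⟦old visible painter near x2 that x3 taught⟧ = {x1, x7}, so the cardinality is 2.

2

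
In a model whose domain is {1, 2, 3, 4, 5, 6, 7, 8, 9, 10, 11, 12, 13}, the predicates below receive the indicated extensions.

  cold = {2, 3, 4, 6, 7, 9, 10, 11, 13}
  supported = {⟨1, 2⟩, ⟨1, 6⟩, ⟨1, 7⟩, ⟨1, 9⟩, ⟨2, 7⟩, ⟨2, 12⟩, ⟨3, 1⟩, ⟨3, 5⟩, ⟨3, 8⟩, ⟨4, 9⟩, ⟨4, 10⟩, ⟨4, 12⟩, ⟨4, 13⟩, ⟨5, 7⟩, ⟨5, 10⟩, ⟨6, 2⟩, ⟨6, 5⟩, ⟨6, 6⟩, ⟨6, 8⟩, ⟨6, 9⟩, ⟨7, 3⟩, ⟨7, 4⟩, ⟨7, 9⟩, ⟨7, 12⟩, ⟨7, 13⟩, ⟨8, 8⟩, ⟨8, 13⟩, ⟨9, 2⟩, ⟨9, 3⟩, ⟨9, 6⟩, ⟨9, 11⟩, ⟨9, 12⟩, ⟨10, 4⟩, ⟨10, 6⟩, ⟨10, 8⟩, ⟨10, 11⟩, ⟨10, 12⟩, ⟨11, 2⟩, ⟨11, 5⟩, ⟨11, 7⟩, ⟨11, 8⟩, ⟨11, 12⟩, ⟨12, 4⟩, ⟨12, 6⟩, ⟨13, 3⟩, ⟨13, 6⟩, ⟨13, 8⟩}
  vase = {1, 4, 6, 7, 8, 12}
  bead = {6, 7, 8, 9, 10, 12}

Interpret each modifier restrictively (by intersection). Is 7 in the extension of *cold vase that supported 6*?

no

⟦that supported 6⟧ = {x : ⟨x, 6⟩ ∈ ⟦supported⟧} = {1, 6, 9, 10, 12, 13}
⟦vase⟧ = {1, 4, 6, 7, 8, 12}
… ∩ ⟦that supported 6⟧ = {1, 4, 6, 7, 8, 12} ∩ {1, 6, 9, 10, 12, 13} = {1, 6, 12}
… ∩ ⟦cold⟧ = {1, 6, 12} ∩ {2, 3, 4, 6, 7, 9, 10, 11, 13} = {6}
⟦cold vase that supported 6⟧ = {6}; 7 ∉ this set.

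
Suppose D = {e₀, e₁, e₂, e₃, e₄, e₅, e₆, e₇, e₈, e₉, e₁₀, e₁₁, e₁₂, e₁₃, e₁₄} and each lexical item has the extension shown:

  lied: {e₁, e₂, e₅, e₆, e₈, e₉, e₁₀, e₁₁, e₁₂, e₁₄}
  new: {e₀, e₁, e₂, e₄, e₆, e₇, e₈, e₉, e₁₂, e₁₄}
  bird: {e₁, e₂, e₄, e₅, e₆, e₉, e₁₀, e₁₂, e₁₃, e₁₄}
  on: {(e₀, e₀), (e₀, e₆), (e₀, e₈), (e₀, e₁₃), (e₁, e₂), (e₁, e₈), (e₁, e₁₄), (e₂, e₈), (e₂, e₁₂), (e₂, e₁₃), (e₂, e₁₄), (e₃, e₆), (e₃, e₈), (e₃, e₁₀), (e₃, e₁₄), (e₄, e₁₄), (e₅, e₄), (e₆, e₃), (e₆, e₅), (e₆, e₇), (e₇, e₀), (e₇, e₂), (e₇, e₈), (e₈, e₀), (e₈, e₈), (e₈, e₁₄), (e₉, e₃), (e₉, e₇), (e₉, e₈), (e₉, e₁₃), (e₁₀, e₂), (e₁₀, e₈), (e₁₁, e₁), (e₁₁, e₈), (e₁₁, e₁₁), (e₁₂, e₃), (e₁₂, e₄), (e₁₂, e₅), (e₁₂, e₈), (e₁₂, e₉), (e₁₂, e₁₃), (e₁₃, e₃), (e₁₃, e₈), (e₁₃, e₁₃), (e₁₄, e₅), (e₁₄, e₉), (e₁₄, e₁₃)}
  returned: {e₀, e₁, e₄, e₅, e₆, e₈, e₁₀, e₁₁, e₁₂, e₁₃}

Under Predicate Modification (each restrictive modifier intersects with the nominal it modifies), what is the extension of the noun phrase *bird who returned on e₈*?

{e₁, e₁₀, e₁₂, e₁₃}

⟦who returned⟧ = ⟦returned⟧ = {e₀, e₁, e₄, e₅, e₆, e₈, e₁₀, e₁₁, e₁₂, e₁₃}
⟦on e₈⟧ = {x : ⟨x, e₈⟩ ∈ ⟦on⟧} = {e₀, e₁, e₂, e₃, e₇, e₈, e₉, e₁₀, e₁₁, e₁₂, e₁₃}
⟦bird⟧ = {e₁, e₂, e₄, e₅, e₆, e₉, e₁₀, e₁₂, e₁₃, e₁₄}
… ∩ ⟦who returned⟧ = {e₁, e₂, e₄, e₅, e₆, e₉, e₁₀, e₁₂, e₁₃, e₁₄} ∩ {e₀, e₁, e₄, e₅, e₆, e₈, e₁₀, e₁₁, e₁₂, e₁₃} = {e₁, e₄, e₅, e₆, e₁₀, e₁₂, e₁₃}
… ∩ ⟦on e₈⟧ = {e₁, e₄, e₅, e₆, e₁₀, e₁₂, e₁₃} ∩ {e₀, e₁, e₂, e₃, e₇, e₈, e₉, e₁₀, e₁₁, e₁₂, e₁₃} = {e₁, e₁₀, e₁₂, e₁₃}
So ⟦bird who returned on e₈⟧ = {e₁, e₁₀, e₁₂, e₁₃}.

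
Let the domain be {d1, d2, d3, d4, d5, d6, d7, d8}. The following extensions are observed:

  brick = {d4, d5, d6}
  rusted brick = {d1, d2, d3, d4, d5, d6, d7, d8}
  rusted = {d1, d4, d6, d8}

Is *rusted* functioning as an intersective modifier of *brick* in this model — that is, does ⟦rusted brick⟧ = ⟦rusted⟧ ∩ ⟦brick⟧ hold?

⟦rusted⟧ ∩ ⟦brick⟧ = {d1, d4, d6, d8} ∩ {d4, d5, d6} = {d4, d6}
Observed ⟦rusted brick⟧ = {d1, d2, d3, d4, d5, d6, d7, d8}.
These differ, so the modifier is not intersective in this model.

no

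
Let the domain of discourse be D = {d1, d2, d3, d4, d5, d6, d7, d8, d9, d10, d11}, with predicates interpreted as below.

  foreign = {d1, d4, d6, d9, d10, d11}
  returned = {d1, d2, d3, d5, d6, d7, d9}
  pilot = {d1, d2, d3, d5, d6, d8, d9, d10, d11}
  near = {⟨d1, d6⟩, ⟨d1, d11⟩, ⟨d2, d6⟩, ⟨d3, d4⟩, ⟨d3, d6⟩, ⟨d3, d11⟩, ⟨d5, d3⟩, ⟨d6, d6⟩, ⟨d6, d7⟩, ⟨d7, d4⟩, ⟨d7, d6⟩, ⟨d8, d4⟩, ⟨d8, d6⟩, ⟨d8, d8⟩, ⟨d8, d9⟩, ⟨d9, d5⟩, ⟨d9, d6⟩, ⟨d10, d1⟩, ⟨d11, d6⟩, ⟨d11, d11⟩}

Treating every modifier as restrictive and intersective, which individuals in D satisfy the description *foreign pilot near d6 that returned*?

⟦near d6⟧ = {x : ⟨x, d6⟩ ∈ ⟦near⟧} = {d1, d2, d3, d6, d7, d8, d9, d11}
⟦that returned⟧ = ⟦returned⟧ = {d1, d2, d3, d5, d6, d7, d9}
⟦pilot⟧ = {d1, d2, d3, d5, d6, d8, d9, d10, d11}
… ∩ ⟦near d6⟧ = {d1, d2, d3, d5, d6, d8, d9, d10, d11} ∩ {d1, d2, d3, d6, d7, d8, d9, d11} = {d1, d2, d3, d6, d8, d9, d11}
… ∩ ⟦that returned⟧ = {d1, d2, d3, d6, d8, d9, d11} ∩ {d1, d2, d3, d5, d6, d7, d9} = {d1, d2, d3, d6, d9}
… ∩ ⟦foreign⟧ = {d1, d2, d3, d6, d9} ∩ {d1, d4, d6, d9, d10, d11} = {d1, d6, d9}
So ⟦foreign pilot near d6 that returned⟧ = {d1, d6, d9}.

{d1, d6, d9}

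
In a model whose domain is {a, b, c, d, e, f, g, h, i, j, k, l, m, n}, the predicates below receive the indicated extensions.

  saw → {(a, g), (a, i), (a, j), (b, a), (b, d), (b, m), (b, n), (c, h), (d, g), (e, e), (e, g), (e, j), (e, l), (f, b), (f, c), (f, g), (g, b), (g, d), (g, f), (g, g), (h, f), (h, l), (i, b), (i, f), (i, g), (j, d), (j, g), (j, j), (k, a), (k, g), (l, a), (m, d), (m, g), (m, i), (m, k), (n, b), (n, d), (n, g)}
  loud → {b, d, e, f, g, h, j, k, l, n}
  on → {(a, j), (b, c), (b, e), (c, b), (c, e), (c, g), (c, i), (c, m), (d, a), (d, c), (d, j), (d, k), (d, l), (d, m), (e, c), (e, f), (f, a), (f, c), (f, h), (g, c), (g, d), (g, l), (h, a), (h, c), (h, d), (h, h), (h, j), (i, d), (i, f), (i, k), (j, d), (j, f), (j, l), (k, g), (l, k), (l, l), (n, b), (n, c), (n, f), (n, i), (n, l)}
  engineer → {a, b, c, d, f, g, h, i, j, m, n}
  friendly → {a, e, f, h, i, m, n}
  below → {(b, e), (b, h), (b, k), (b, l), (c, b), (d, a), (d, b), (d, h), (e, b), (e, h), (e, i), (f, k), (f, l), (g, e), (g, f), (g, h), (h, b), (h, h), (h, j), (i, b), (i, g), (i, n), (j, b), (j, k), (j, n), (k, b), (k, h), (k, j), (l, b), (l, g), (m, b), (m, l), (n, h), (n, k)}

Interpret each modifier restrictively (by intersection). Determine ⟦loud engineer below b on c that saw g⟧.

⟦below b⟧ = {x : ⟨x, b⟩ ∈ ⟦below⟧} = {c, d, e, h, i, j, k, l, m}
⟦on c⟧ = {x : ⟨x, c⟩ ∈ ⟦on⟧} = {b, d, e, f, g, h, n}
⟦that saw g⟧ = {x : ⟨x, g⟩ ∈ ⟦saw⟧} = {a, d, e, f, g, i, j, k, m, n}
⟦engineer⟧ = {a, b, c, d, f, g, h, i, j, m, n}
… ∩ ⟦below b⟧ = {a, b, c, d, f, g, h, i, j, m, n} ∩ {c, d, e, h, i, j, k, l, m} = {c, d, h, i, j, m}
… ∩ ⟦on c⟧ = {c, d, h, i, j, m} ∩ {b, d, e, f, g, h, n} = {d, h}
… ∩ ⟦that saw g⟧ = {d, h} ∩ {a, d, e, f, g, i, j, k, m, n} = {d}
… ∩ ⟦loud⟧ = {d} ∩ {b, d, e, f, g, h, j, k, l, n} = {d}
So ⟦loud engineer below b on c that saw g⟧ = {d}.

{d}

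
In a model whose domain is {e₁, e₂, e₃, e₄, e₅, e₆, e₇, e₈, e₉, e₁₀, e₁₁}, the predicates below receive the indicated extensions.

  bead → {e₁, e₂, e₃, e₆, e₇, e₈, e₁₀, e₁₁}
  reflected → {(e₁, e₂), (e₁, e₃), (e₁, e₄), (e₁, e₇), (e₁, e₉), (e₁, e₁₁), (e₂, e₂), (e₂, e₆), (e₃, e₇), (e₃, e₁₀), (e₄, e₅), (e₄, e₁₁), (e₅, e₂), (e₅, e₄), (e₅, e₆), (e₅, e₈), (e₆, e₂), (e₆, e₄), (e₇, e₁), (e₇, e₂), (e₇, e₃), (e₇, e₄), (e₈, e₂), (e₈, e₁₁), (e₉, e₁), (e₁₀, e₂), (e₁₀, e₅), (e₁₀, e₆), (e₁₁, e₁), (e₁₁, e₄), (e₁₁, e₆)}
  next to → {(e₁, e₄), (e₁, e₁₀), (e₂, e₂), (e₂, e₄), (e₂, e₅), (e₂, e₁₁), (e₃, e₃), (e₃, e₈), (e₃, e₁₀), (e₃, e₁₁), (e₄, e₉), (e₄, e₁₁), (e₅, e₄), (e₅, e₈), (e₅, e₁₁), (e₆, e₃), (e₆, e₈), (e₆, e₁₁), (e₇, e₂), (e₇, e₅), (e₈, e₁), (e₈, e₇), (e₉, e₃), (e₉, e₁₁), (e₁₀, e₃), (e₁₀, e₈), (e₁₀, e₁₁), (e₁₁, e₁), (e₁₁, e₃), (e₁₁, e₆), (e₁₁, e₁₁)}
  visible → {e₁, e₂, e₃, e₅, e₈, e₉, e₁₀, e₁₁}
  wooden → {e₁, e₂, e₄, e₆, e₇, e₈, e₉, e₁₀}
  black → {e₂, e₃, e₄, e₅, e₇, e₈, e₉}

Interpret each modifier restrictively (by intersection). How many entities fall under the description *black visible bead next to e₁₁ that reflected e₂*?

⟦next to e₁₁⟧ = {x : ⟨x, e₁₁⟩ ∈ ⟦next to⟧} = {e₂, e₃, e₄, e₅, e₆, e₉, e₁₀, e₁₁}
⟦that reflected e₂⟧ = {x : ⟨x, e₂⟩ ∈ ⟦reflected⟧} = {e₁, e₂, e₅, e₆, e₇, e₈, e₁₀}
⟦bead⟧ = {e₁, e₂, e₃, e₆, e₇, e₈, e₁₀, e₁₁}
… ∩ ⟦next to e₁₁⟧ = {e₁, e₂, e₃, e₆, e₇, e₈, e₁₀, e₁₁} ∩ {e₂, e₃, e₄, e₅, e₆, e₉, e₁₀, e₁₁} = {e₂, e₃, e₆, e₁₀, e₁₁}
… ∩ ⟦that reflected e₂⟧ = {e₂, e₃, e₆, e₁₀, e₁₁} ∩ {e₁, e₂, e₅, e₆, e₇, e₈, e₁₀} = {e₂, e₆, e₁₀}
… ∩ ⟦black⟧ = {e₂, e₆, e₁₀} ∩ {e₂, e₃, e₄, e₅, e₇, e₈, e₉} = {e₂}
… ∩ ⟦visible⟧ = {e₂} ∩ {e₁, e₂, e₃, e₅, e₈, e₉, e₁₀, e₁₁} = {e₂}
⟦black visible bead next to e₁₁ that reflected e₂⟧ = {e₂}, so the cardinality is 1.

1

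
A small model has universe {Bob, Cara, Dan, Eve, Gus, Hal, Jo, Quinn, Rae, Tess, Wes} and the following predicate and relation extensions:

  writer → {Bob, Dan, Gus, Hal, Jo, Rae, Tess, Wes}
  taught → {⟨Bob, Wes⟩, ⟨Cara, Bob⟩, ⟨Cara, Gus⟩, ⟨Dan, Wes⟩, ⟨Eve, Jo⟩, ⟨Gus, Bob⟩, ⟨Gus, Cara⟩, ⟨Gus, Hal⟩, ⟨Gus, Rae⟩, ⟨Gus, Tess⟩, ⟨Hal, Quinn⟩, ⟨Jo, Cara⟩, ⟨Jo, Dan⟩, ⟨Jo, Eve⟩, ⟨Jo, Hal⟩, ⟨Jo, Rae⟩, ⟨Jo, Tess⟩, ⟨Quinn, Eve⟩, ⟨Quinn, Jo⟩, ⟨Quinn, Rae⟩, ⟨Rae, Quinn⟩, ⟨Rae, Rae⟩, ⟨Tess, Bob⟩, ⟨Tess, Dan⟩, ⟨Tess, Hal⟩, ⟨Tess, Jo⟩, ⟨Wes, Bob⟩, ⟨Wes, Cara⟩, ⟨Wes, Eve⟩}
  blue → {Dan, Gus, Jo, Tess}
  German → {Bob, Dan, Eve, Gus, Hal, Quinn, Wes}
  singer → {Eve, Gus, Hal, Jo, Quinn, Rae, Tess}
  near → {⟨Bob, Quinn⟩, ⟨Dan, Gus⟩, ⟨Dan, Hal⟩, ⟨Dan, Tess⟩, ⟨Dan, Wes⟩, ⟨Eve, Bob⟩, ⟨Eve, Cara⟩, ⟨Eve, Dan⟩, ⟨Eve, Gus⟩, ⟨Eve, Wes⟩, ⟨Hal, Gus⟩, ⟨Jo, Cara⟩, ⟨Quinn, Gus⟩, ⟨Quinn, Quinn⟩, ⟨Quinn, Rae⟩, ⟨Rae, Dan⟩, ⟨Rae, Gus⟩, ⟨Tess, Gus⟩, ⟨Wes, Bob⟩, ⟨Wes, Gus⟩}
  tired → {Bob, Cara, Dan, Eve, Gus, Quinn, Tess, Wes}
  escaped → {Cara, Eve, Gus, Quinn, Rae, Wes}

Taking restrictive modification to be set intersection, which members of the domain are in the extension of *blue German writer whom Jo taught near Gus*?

{Dan}

⟦whom Jo taught⟧ = {x : ⟨Jo, x⟩ ∈ ⟦taught⟧} = {Cara, Dan, Eve, Hal, Rae, Tess}
⟦near Gus⟧ = {x : ⟨x, Gus⟩ ∈ ⟦near⟧} = {Dan, Eve, Hal, Quinn, Rae, Tess, Wes}
⟦writer⟧ = {Bob, Dan, Gus, Hal, Jo, Rae, Tess, Wes}
… ∩ ⟦whom Jo taught⟧ = {Bob, Dan, Gus, Hal, Jo, Rae, Tess, Wes} ∩ {Cara, Dan, Eve, Hal, Rae, Tess} = {Dan, Hal, Rae, Tess}
… ∩ ⟦near Gus⟧ = {Dan, Hal, Rae, Tess} ∩ {Dan, Eve, Hal, Quinn, Rae, Tess, Wes} = {Dan, Hal, Rae, Tess}
… ∩ ⟦blue⟧ = {Dan, Hal, Rae, Tess} ∩ {Dan, Gus, Jo, Tess} = {Dan, Tess}
… ∩ ⟦German⟧ = {Dan, Tess} ∩ {Bob, Dan, Eve, Gus, Hal, Quinn, Wes} = {Dan}
So ⟦blue German writer whom Jo taught near Gus⟧ = {Dan}.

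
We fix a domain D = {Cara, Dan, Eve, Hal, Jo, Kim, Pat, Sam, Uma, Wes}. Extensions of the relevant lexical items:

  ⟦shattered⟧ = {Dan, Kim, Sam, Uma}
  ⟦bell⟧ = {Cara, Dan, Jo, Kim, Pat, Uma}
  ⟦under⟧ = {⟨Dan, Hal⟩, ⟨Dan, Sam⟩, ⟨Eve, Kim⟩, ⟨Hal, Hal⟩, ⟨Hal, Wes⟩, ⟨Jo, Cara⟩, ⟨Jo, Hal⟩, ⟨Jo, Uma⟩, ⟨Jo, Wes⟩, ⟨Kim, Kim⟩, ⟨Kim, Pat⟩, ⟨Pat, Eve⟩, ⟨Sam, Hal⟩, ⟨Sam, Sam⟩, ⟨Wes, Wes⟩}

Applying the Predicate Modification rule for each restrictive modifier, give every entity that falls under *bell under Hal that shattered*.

⟦under Hal⟧ = {x : ⟨x, Hal⟩ ∈ ⟦under⟧} = {Dan, Hal, Jo, Sam}
⟦that shattered⟧ = ⟦shattered⟧ = {Dan, Kim, Sam, Uma}
⟦bell⟧ = {Cara, Dan, Jo, Kim, Pat, Uma}
… ∩ ⟦under Hal⟧ = {Cara, Dan, Jo, Kim, Pat, Uma} ∩ {Dan, Hal, Jo, Sam} = {Dan, Jo}
… ∩ ⟦that shattered⟧ = {Dan, Jo} ∩ {Dan, Kim, Sam, Uma} = {Dan}
So ⟦bell under Hal that shattered⟧ = {Dan}.

{Dan}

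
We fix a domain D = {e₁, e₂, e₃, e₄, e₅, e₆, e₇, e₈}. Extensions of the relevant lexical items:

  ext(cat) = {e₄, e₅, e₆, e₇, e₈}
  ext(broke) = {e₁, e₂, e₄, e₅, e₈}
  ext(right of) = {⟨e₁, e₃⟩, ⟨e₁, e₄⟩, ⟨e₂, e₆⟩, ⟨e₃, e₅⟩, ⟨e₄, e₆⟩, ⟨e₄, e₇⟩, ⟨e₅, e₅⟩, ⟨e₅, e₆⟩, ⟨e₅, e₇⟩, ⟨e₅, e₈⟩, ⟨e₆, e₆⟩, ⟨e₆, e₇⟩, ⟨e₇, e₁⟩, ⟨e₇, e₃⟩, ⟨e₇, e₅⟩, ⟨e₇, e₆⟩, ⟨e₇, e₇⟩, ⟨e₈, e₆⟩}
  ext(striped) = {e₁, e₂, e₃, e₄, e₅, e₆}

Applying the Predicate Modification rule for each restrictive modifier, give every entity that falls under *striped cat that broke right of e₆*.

{e₄, e₅}

⟦that broke⟧ = ⟦broke⟧ = {e₁, e₂, e₄, e₅, e₈}
⟦right of e₆⟧ = {x : ⟨x, e₆⟩ ∈ ⟦right of⟧} = {e₂, e₄, e₅, e₆, e₇, e₈}
⟦cat⟧ = {e₄, e₅, e₆, e₇, e₈}
… ∩ ⟦that broke⟧ = {e₄, e₅, e₆, e₇, e₈} ∩ {e₁, e₂, e₄, e₅, e₈} = {e₄, e₅, e₈}
… ∩ ⟦right of e₆⟧ = {e₄, e₅, e₈} ∩ {e₂, e₄, e₅, e₆, e₇, e₈} = {e₄, e₅, e₈}
… ∩ ⟦striped⟧ = {e₄, e₅, e₈} ∩ {e₁, e₂, e₃, e₄, e₅, e₆} = {e₄, e₅}
So ⟦striped cat that broke right of e₆⟧ = {e₄, e₅}.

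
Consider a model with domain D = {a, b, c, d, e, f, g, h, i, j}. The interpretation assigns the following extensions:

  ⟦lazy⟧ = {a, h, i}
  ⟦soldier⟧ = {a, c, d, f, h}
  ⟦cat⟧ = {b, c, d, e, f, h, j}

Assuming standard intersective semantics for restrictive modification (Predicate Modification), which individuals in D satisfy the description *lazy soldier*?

{a, h}

⟦soldier⟧ = {a, c, d, f, h}
… ∩ ⟦lazy⟧ = {a, c, d, f, h} ∩ {a, h, i} = {a, h}
So ⟦lazy soldier⟧ = {a, h}.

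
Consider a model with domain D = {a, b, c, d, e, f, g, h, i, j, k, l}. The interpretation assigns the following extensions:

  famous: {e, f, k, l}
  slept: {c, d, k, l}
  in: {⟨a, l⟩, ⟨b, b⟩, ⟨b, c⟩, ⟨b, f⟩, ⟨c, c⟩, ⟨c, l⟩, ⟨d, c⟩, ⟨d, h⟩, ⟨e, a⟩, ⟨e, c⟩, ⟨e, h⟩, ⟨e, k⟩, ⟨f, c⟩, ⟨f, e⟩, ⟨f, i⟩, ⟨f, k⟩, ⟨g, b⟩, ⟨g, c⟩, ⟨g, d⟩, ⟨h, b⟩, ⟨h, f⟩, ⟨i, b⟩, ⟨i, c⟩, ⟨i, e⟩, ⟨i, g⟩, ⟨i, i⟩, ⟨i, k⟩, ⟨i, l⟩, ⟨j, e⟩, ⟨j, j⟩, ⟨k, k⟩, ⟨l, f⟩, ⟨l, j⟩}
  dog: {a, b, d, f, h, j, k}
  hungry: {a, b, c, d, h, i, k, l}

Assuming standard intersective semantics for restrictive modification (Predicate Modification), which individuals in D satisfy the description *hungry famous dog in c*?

∅

⟦in c⟧ = {x : ⟨x, c⟩ ∈ ⟦in⟧} = {b, c, d, e, f, g, i}
⟦dog⟧ = {a, b, d, f, h, j, k}
… ∩ ⟦in c⟧ = {a, b, d, f, h, j, k} ∩ {b, c, d, e, f, g, i} = {b, d, f}
… ∩ ⟦hungry⟧ = {b, d, f} ∩ {a, b, c, d, h, i, k, l} = {b, d}
… ∩ ⟦famous⟧ = {b, d} ∩ {e, f, k, l} = ∅
So ⟦hungry famous dog in c⟧ = ∅.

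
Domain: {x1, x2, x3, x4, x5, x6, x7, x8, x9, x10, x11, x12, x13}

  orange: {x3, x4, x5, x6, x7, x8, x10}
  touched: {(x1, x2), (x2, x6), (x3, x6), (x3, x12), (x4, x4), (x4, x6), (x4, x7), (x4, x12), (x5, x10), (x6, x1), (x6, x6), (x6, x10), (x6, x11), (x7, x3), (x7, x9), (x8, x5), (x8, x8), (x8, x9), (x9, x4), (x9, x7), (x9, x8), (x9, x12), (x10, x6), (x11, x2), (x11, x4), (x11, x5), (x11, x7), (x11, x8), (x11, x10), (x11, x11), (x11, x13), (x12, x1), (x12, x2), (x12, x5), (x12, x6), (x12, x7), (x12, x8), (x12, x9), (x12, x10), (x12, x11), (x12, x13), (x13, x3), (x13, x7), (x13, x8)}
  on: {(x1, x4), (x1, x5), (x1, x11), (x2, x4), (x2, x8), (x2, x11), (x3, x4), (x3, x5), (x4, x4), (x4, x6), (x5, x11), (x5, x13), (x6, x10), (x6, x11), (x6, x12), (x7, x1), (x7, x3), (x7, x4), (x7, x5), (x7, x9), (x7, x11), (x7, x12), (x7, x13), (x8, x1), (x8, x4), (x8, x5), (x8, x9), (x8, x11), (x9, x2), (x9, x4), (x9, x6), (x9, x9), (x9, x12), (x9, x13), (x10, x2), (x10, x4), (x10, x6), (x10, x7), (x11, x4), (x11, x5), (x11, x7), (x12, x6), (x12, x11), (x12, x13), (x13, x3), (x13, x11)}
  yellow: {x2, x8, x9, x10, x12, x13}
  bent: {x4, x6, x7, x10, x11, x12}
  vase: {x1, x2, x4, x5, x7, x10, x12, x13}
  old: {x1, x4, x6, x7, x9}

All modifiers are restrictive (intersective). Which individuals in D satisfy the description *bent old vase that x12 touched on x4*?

{x7}

⟦that x12 touched⟧ = {x : ⟨x12, x⟩ ∈ ⟦touched⟧} = {x1, x2, x5, x6, x7, x8, x9, x10, x11, x13}
⟦on x4⟧ = {x : ⟨x, x4⟩ ∈ ⟦on⟧} = {x1, x2, x3, x4, x7, x8, x9, x10, x11}
⟦vase⟧ = {x1, x2, x4, x5, x7, x10, x12, x13}
… ∩ ⟦that x12 touched⟧ = {x1, x2, x4, x5, x7, x10, x12, x13} ∩ {x1, x2, x5, x6, x7, x8, x9, x10, x11, x13} = {x1, x2, x5, x7, x10, x13}
… ∩ ⟦on x4⟧ = {x1, x2, x5, x7, x10, x13} ∩ {x1, x2, x3, x4, x7, x8, x9, x10, x11} = {x1, x2, x7, x10}
… ∩ ⟦bent⟧ = {x1, x2, x7, x10} ∩ {x4, x6, x7, x10, x11, x12} = {x7, x10}
… ∩ ⟦old⟧ = {x7, x10} ∩ {x1, x4, x6, x7, x9} = {x7}
So ⟦bent old vase that x12 touched on x4⟧ = {x7}.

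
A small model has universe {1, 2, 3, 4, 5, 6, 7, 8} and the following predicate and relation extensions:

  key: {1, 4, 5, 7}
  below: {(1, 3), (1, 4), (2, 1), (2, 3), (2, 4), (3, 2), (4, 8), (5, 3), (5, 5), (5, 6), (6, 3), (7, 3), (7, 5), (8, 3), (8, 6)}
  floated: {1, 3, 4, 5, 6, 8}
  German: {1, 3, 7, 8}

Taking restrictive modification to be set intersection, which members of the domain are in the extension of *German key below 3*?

⟦below 3⟧ = {x : ⟨x, 3⟩ ∈ ⟦below⟧} = {1, 2, 5, 6, 7, 8}
⟦key⟧ = {1, 4, 5, 7}
… ∩ ⟦below 3⟧ = {1, 4, 5, 7} ∩ {1, 2, 5, 6, 7, 8} = {1, 5, 7}
… ∩ ⟦German⟧ = {1, 5, 7} ∩ {1, 3, 7, 8} = {1, 7}
So ⟦German key below 3⟧ = {1, 7}.

{1, 7}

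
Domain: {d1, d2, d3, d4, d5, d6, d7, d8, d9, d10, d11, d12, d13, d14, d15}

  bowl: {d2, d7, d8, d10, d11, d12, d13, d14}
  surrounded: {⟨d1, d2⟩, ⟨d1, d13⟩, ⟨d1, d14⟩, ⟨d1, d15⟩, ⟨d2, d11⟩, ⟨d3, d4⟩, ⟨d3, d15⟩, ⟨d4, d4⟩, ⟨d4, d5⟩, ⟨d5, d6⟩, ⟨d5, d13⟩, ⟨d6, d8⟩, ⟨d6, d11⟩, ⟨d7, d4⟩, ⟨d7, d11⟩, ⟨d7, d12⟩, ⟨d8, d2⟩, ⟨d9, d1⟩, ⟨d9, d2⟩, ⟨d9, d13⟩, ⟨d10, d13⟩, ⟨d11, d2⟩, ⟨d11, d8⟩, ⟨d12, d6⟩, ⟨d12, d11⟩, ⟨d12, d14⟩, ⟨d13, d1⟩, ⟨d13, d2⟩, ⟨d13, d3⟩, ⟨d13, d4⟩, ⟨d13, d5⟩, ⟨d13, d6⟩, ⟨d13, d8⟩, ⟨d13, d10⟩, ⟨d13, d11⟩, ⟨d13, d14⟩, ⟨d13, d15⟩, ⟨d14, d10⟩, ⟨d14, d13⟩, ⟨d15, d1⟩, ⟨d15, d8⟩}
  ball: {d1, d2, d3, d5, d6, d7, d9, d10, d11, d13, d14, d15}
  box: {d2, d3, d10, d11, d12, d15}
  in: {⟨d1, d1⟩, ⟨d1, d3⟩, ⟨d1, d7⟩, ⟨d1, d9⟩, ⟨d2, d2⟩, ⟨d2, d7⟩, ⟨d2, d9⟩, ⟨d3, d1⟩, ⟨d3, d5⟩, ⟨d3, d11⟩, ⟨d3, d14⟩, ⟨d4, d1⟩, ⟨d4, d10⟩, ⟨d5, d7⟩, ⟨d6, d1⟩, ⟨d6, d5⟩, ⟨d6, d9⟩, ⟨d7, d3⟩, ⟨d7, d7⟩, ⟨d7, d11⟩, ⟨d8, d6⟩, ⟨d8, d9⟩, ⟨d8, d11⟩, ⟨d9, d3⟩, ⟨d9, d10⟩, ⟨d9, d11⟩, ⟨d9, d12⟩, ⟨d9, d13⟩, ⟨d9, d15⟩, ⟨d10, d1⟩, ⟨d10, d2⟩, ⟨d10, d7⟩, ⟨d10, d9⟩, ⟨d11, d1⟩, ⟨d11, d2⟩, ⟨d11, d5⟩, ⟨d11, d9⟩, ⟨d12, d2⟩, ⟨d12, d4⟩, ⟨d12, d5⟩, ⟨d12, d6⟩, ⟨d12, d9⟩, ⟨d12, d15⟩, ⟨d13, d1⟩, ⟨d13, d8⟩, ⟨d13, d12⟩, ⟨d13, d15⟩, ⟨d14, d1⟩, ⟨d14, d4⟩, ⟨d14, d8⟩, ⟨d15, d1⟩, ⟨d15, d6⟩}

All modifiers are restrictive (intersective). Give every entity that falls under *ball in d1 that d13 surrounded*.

⟦in d1⟧ = {x : ⟨x, d1⟩ ∈ ⟦in⟧} = {d1, d3, d4, d6, d10, d11, d13, d14, d15}
⟦that d13 surrounded⟧ = {x : ⟨d13, x⟩ ∈ ⟦surrounded⟧} = {d1, d2, d3, d4, d5, d6, d8, d10, d11, d14, d15}
⟦ball⟧ = {d1, d2, d3, d5, d6, d7, d9, d10, d11, d13, d14, d15}
… ∩ ⟦in d1⟧ = {d1, d2, d3, d5, d6, d7, d9, d10, d11, d13, d14, d15} ∩ {d1, d3, d4, d6, d10, d11, d13, d14, d15} = {d1, d3, d6, d10, d11, d13, d14, d15}
… ∩ ⟦that d13 surrounded⟧ = {d1, d3, d6, d10, d11, d13, d14, d15} ∩ {d1, d2, d3, d4, d5, d6, d8, d10, d11, d14, d15} = {d1, d3, d6, d10, d11, d14, d15}
So ⟦ball in d1 that d13 surrounded⟧ = {d1, d3, d6, d10, d11, d14, d15}.

{d1, d3, d6, d10, d11, d14, d15}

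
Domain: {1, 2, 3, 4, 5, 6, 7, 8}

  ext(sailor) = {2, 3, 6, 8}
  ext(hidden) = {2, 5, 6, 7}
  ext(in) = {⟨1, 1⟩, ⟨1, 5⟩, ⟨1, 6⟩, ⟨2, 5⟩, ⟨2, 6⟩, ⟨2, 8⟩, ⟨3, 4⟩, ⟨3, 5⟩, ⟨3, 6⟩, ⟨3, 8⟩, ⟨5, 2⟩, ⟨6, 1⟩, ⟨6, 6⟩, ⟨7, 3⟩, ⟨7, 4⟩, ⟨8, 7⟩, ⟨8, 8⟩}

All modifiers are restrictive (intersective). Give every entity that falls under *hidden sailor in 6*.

⟦in 6⟧ = {x : ⟨x, 6⟩ ∈ ⟦in⟧} = {1, 2, 3, 6}
⟦sailor⟧ = {2, 3, 6, 8}
… ∩ ⟦in 6⟧ = {2, 3, 6, 8} ∩ {1, 2, 3, 6} = {2, 3, 6}
… ∩ ⟦hidden⟧ = {2, 3, 6} ∩ {2, 5, 6, 7} = {2, 6}
So ⟦hidden sailor in 6⟧ = {2, 6}.

{2, 6}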